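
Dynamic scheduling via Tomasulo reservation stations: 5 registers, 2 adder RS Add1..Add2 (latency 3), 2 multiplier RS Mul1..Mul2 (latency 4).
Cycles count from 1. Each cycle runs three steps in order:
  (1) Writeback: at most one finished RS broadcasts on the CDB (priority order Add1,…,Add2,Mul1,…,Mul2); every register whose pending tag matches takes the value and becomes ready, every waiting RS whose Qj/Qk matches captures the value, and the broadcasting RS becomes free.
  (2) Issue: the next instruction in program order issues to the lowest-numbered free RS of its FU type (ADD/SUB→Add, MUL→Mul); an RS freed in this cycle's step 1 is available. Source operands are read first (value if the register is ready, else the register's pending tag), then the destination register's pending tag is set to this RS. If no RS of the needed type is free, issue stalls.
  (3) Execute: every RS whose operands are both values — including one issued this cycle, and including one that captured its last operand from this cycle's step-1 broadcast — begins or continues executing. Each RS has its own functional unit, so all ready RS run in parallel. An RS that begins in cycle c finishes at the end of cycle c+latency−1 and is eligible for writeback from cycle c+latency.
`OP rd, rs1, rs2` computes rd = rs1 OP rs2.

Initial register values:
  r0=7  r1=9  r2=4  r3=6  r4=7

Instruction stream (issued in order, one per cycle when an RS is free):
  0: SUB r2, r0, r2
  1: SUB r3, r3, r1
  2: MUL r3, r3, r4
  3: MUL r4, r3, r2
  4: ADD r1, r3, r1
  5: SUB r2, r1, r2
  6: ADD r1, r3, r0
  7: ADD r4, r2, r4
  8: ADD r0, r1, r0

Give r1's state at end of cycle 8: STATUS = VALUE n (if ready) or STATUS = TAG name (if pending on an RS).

c1: issue SUB r2<-Add1 | r0:7,r1:9,r2:Add1,r3:6,r4:7
c2: issue SUB r3<-Add2 | r0:7,r1:9,r2:Add1,r3:Add2,r4:7
c3: issue MUL r3<-Mul1 | r0:7,r1:9,r2:Add1,r3:Mul1,r4:7
c4: CDB Add1=3; issue MUL r4<-Mul2 | r0:7,r1:9,r2:3,r3:Mul1,r4:Mul2
c5: CDB Add2=-3; issue ADD r1<-Add1 | r0:7,r1:Add1,r2:3,r3:Mul1,r4:Mul2
c6: issue SUB r2<-Add2 | r0:7,r1:Add1,r2:Add2,r3:Mul1,r4:Mul2
c7: stall | r0:7,r1:Add1,r2:Add2,r3:Mul1,r4:Mul2
c8: stall | r0:7,r1:Add1,r2:Add2,r3:Mul1,r4:Mul2

STATUS = TAG Add1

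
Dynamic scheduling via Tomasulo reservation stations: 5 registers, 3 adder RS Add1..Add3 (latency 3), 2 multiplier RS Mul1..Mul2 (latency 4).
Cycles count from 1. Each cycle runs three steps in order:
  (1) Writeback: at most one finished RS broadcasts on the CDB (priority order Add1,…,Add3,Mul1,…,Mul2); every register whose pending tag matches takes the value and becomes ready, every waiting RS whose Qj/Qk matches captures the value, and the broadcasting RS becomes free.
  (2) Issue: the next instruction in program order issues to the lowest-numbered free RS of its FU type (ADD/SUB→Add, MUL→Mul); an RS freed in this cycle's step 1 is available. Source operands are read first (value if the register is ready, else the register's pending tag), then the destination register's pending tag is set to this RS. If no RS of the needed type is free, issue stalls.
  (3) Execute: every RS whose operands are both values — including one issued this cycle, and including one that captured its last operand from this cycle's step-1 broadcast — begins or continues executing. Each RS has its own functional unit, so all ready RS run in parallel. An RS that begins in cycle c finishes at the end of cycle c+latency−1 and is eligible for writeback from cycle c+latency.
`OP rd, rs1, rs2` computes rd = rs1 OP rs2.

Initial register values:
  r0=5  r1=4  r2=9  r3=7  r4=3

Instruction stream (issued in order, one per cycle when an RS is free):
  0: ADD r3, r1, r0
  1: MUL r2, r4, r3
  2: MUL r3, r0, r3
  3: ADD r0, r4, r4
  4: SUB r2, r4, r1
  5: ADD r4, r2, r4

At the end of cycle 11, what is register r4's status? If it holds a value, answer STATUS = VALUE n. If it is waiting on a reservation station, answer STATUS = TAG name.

STATUS = VALUE 2

  c1: issue ADD r3<-Add1  regs: r0:5,r1:4,r2:9,r3:Add1,r4:3
  c2: issue MUL r2<-Mul1  regs: r0:5,r1:4,r2:Mul1,r3:Add1,r4:3
  c3: issue MUL r3<-Mul2  regs: r0:5,r1:4,r2:Mul1,r3:Mul2,r4:3
  c4: CDB Add1=9; issue ADD r0<-Add1  regs: r0:Add1,r1:4,r2:Mul1,r3:Mul2,r4:3
  c5: issue SUB r2<-Add2  regs: r0:Add1,r1:4,r2:Add2,r3:Mul2,r4:3
  c6: issue ADD r4<-Add3  regs: r0:Add1,r1:4,r2:Add2,r3:Mul2,r4:Add3
  c7: CDB Add1=6  regs: r0:6,r1:4,r2:Add2,r3:Mul2,r4:Add3
  c8: CDB Add2=-1  regs: r0:6,r1:4,r2:-1,r3:Mul2,r4:Add3
  c9: CDB Mul1=27  regs: r0:6,r1:4,r2:-1,r3:Mul2,r4:Add3
  c10: CDB Mul2=45  regs: r0:6,r1:4,r2:-1,r3:45,r4:Add3
  c11: CDB Add3=2  regs: r0:6,r1:4,r2:-1,r3:45,r4:2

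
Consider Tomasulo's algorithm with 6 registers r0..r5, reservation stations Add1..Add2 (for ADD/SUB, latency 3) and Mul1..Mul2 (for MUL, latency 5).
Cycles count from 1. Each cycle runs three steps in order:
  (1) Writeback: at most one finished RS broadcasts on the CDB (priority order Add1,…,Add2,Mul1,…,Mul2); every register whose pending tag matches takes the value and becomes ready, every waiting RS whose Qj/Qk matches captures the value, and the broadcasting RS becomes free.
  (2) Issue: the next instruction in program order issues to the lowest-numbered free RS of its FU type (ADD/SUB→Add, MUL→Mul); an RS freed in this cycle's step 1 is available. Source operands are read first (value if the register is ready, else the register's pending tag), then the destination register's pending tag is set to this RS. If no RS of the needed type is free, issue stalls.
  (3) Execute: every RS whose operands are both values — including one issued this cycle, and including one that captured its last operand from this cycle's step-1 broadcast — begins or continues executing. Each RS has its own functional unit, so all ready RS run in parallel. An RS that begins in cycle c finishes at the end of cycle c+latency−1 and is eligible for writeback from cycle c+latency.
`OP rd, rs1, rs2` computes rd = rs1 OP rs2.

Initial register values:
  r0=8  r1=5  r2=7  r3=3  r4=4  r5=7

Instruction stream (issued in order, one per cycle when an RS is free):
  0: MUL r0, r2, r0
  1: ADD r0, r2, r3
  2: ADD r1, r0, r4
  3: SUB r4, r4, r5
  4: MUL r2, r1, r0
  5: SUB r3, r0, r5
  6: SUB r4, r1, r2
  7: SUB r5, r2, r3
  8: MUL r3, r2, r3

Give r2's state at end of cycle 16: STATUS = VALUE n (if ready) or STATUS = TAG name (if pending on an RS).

  c1: issue MUL r0<-Mul1  regs: r0:Mul1,r1:5,r2:7,r3:3,r4:4,r5:7
  c2: issue ADD r0<-Add1  regs: r0:Add1,r1:5,r2:7,r3:3,r4:4,r5:7
  c3: issue ADD r1<-Add2  regs: r0:Add1,r1:Add2,r2:7,r3:3,r4:4,r5:7
  c4: stall  regs: r0:Add1,r1:Add2,r2:7,r3:3,r4:4,r5:7
  c5: CDB Add1=10; issue SUB r4<-Add1  regs: r0:10,r1:Add2,r2:7,r3:3,r4:Add1,r5:7
  c6: CDB Mul1=56; issue MUL r2<-Mul1  regs: r0:10,r1:Add2,r2:Mul1,r3:3,r4:Add1,r5:7
  c7: stall  regs: r0:10,r1:Add2,r2:Mul1,r3:3,r4:Add1,r5:7
  c8: CDB Add1=-3; issue SUB r3<-Add1  regs: r0:10,r1:Add2,r2:Mul1,r3:Add1,r4:-3,r5:7
  c9: CDB Add2=14; issue SUB r4<-Add2  regs: r0:10,r1:14,r2:Mul1,r3:Add1,r4:Add2,r5:7
  c10: stall  regs: r0:10,r1:14,r2:Mul1,r3:Add1,r4:Add2,r5:7
  c11: CDB Add1=3; issue SUB r5<-Add1  regs: r0:10,r1:14,r2:Mul1,r3:3,r4:Add2,r5:Add1
  c12: issue MUL r3<-Mul2  regs: r0:10,r1:14,r2:Mul1,r3:Mul2,r4:Add2,r5:Add1
  c13: -  regs: r0:10,r1:14,r2:Mul1,r3:Mul2,r4:Add2,r5:Add1
  c14: CDB Mul1=140  regs: r0:10,r1:14,r2:140,r3:Mul2,r4:Add2,r5:Add1
  c15: -  regs: r0:10,r1:14,r2:140,r3:Mul2,r4:Add2,r5:Add1
  c16: -  regs: r0:10,r1:14,r2:140,r3:Mul2,r4:Add2,r5:Add1

STATUS = VALUE 140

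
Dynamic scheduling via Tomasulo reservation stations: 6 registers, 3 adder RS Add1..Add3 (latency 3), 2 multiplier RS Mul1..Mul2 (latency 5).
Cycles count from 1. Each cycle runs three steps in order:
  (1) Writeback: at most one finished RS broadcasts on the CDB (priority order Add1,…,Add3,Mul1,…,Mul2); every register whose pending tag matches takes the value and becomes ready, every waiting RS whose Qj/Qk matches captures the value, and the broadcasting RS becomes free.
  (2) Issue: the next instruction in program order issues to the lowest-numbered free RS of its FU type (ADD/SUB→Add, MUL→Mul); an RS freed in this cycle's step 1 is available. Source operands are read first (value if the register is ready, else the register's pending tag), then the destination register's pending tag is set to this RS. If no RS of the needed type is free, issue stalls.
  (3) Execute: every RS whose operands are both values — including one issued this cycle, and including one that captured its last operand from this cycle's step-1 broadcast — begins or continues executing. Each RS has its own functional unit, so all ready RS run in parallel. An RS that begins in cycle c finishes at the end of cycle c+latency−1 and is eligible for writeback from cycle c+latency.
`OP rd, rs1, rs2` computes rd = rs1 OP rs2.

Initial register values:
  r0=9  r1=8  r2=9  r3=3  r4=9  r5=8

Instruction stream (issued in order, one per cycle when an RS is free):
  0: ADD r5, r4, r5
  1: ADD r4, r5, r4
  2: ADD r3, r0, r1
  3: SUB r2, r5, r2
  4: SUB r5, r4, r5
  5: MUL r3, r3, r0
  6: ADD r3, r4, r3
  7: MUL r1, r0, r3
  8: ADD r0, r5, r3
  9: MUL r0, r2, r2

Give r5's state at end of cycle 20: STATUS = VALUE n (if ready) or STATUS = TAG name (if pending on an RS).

c1: issue ADD r5<-Add1 | r0:9,r1:8,r2:9,r3:3,r4:9,r5:Add1
c2: issue ADD r4<-Add2 | r0:9,r1:8,r2:9,r3:3,r4:Add2,r5:Add1
c3: issue ADD r3<-Add3 | r0:9,r1:8,r2:9,r3:Add3,r4:Add2,r5:Add1
c4: CDB Add1=17; issue SUB r2<-Add1 | r0:9,r1:8,r2:Add1,r3:Add3,r4:Add2,r5:17
c5: stall | r0:9,r1:8,r2:Add1,r3:Add3,r4:Add2,r5:17
c6: CDB Add3=17; issue SUB r5<-Add3 | r0:9,r1:8,r2:Add1,r3:17,r4:Add2,r5:Add3
c7: CDB Add1=8; issue MUL r3<-Mul1 | r0:9,r1:8,r2:8,r3:Mul1,r4:Add2,r5:Add3
c8: CDB Add2=26; issue ADD r3<-Add1 | r0:9,r1:8,r2:8,r3:Add1,r4:26,r5:Add3
c9: issue MUL r1<-Mul2 | r0:9,r1:Mul2,r2:8,r3:Add1,r4:26,r5:Add3
c10: issue ADD r0<-Add2 | r0:Add2,r1:Mul2,r2:8,r3:Add1,r4:26,r5:Add3
c11: CDB Add3=9; stall | r0:Add2,r1:Mul2,r2:8,r3:Add1,r4:26,r5:9
c12: CDB Mul1=153; issue MUL r0<-Mul1 | r0:Mul1,r1:Mul2,r2:8,r3:Add1,r4:26,r5:9
c13: - | r0:Mul1,r1:Mul2,r2:8,r3:Add1,r4:26,r5:9
c14: - | r0:Mul1,r1:Mul2,r2:8,r3:Add1,r4:26,r5:9
c15: CDB Add1=179 | r0:Mul1,r1:Mul2,r2:8,r3:179,r4:26,r5:9
c16: - | r0:Mul1,r1:Mul2,r2:8,r3:179,r4:26,r5:9
c17: CDB Mul1=64 | r0:64,r1:Mul2,r2:8,r3:179,r4:26,r5:9
c18: CDB Add2=188 | r0:64,r1:Mul2,r2:8,r3:179,r4:26,r5:9
c19: - | r0:64,r1:Mul2,r2:8,r3:179,r4:26,r5:9
c20: CDB Mul2=1611 | r0:64,r1:1611,r2:8,r3:179,r4:26,r5:9

STATUS = VALUE 9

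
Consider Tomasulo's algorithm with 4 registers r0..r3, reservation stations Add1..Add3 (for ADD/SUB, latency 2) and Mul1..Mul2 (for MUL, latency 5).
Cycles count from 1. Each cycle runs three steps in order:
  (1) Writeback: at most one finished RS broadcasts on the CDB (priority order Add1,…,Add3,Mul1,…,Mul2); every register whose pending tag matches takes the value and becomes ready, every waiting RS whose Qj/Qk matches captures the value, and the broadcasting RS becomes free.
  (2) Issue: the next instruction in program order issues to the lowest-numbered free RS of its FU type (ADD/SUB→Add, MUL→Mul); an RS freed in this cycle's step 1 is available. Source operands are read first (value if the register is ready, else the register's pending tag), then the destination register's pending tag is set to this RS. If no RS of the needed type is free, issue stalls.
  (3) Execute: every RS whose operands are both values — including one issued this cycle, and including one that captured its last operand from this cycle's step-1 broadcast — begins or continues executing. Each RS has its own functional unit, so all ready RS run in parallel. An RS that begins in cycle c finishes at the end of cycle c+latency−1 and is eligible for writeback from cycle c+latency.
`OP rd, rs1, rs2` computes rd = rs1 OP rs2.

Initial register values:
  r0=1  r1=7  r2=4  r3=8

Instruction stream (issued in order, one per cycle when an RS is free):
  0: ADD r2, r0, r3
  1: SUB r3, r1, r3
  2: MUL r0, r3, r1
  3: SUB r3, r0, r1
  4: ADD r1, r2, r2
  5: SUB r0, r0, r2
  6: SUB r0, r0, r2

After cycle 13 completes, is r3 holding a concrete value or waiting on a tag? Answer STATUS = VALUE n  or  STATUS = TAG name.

STATUS = VALUE -14

c1: issue ADD r2<-Add1 | r0:1,r1:7,r2:Add1,r3:8
c2: issue SUB r3<-Add2 | r0:1,r1:7,r2:Add1,r3:Add2
c3: CDB Add1=9; issue MUL r0<-Mul1 | r0:Mul1,r1:7,r2:9,r3:Add2
c4: CDB Add2=-1; issue SUB r3<-Add1 | r0:Mul1,r1:7,r2:9,r3:Add1
c5: issue ADD r1<-Add2 | r0:Mul1,r1:Add2,r2:9,r3:Add1
c6: issue SUB r0<-Add3 | r0:Add3,r1:Add2,r2:9,r3:Add1
c7: CDB Add2=18; issue SUB r0<-Add2 | r0:Add2,r1:18,r2:9,r3:Add1
c8: - | r0:Add2,r1:18,r2:9,r3:Add1
c9: CDB Mul1=-7 | r0:Add2,r1:18,r2:9,r3:Add1
c10: - | r0:Add2,r1:18,r2:9,r3:Add1
c11: CDB Add1=-14 | r0:Add2,r1:18,r2:9,r3:-14
c12: CDB Add3=-16 | r0:Add2,r1:18,r2:9,r3:-14
c13: - | r0:Add2,r1:18,r2:9,r3:-14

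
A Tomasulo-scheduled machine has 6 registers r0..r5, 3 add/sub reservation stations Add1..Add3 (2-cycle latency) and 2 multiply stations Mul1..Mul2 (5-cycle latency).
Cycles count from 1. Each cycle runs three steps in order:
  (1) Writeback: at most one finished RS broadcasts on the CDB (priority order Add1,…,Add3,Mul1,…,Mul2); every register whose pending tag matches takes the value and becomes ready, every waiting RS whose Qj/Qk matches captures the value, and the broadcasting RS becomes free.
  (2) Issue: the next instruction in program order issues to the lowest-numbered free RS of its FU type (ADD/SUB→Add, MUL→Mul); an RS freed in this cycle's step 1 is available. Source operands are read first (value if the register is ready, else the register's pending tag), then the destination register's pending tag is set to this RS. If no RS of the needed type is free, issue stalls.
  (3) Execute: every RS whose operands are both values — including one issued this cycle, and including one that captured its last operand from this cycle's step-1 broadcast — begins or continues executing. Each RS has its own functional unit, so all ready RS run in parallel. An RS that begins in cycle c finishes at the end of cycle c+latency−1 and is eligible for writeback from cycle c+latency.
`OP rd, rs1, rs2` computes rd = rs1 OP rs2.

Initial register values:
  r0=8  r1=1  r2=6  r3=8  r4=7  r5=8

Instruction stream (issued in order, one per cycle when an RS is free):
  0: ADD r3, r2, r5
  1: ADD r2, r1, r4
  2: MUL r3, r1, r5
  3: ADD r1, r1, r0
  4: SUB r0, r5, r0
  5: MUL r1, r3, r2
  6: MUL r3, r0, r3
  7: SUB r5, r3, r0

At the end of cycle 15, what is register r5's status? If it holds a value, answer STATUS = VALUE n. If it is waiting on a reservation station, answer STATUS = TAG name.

STATUS = VALUE 0

  c1: issue ADD r3<-Add1  regs: r0:8,r1:1,r2:6,r3:Add1,r4:7,r5:8
  c2: issue ADD r2<-Add2  regs: r0:8,r1:1,r2:Add2,r3:Add1,r4:7,r5:8
  c3: CDB Add1=14; issue MUL r3<-Mul1  regs: r0:8,r1:1,r2:Add2,r3:Mul1,r4:7,r5:8
  c4: CDB Add2=8; issue ADD r1<-Add1  regs: r0:8,r1:Add1,r2:8,r3:Mul1,r4:7,r5:8
  c5: issue SUB r0<-Add2  regs: r0:Add2,r1:Add1,r2:8,r3:Mul1,r4:7,r5:8
  c6: CDB Add1=9; issue MUL r1<-Mul2  regs: r0:Add2,r1:Mul2,r2:8,r3:Mul1,r4:7,r5:8
  c7: CDB Add2=0; stall  regs: r0:0,r1:Mul2,r2:8,r3:Mul1,r4:7,r5:8
  c8: CDB Mul1=8; issue MUL r3<-Mul1  regs: r0:0,r1:Mul2,r2:8,r3:Mul1,r4:7,r5:8
  c9: issue SUB r5<-Add1  regs: r0:0,r1:Mul2,r2:8,r3:Mul1,r4:7,r5:Add1
  c10: -  regs: r0:0,r1:Mul2,r2:8,r3:Mul1,r4:7,r5:Add1
  c11: -  regs: r0:0,r1:Mul2,r2:8,r3:Mul1,r4:7,r5:Add1
  c12: -  regs: r0:0,r1:Mul2,r2:8,r3:Mul1,r4:7,r5:Add1
  c13: CDB Mul1=0  regs: r0:0,r1:Mul2,r2:8,r3:0,r4:7,r5:Add1
  c14: CDB Mul2=64  regs: r0:0,r1:64,r2:8,r3:0,r4:7,r5:Add1
  c15: CDB Add1=0  regs: r0:0,r1:64,r2:8,r3:0,r4:7,r5:0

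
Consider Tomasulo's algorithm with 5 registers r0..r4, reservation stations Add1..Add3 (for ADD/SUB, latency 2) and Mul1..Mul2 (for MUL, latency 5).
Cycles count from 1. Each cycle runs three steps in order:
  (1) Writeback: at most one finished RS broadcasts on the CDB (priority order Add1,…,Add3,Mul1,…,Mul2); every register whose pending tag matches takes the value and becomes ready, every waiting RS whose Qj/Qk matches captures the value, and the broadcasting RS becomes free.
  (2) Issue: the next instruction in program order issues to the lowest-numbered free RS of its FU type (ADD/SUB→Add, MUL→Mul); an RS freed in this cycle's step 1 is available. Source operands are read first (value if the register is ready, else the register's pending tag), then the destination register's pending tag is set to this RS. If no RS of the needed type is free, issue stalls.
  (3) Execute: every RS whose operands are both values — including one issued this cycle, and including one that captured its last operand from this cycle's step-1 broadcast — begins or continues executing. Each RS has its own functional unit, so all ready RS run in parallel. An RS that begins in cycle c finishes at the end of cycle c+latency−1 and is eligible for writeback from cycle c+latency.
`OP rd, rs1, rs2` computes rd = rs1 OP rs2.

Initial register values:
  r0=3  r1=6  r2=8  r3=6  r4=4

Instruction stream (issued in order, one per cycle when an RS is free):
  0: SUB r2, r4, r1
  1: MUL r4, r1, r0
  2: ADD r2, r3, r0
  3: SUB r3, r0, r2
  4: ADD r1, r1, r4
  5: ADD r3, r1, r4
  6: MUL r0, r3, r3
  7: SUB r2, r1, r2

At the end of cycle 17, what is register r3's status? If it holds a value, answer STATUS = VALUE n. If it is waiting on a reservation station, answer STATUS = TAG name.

cycle 1: issue SUB r2<-Add1 // r0:3,r1:6,r2:Add1,r3:6,r4:4
cycle 2: issue MUL r4<-Mul1 // r0:3,r1:6,r2:Add1,r3:6,r4:Mul1
cycle 3: CDB Add1=-2; issue ADD r2<-Add1 // r0:3,r1:6,r2:Add1,r3:6,r4:Mul1
cycle 4: issue SUB r3<-Add2 // r0:3,r1:6,r2:Add1,r3:Add2,r4:Mul1
cycle 5: CDB Add1=9; issue ADD r1<-Add1 // r0:3,r1:Add1,r2:9,r3:Add2,r4:Mul1
cycle 6: issue ADD r3<-Add3 // r0:3,r1:Add1,r2:9,r3:Add3,r4:Mul1
cycle 7: CDB Add2=-6; issue MUL r0<-Mul2 // r0:Mul2,r1:Add1,r2:9,r3:Add3,r4:Mul1
cycle 8: CDB Mul1=18; issue SUB r2<-Add2 // r0:Mul2,r1:Add1,r2:Add2,r3:Add3,r4:18
cycle 9: - // r0:Mul2,r1:Add1,r2:Add2,r3:Add3,r4:18
cycle 10: CDB Add1=24 // r0:Mul2,r1:24,r2:Add2,r3:Add3,r4:18
cycle 11: - // r0:Mul2,r1:24,r2:Add2,r3:Add3,r4:18
cycle 12: CDB Add2=15 // r0:Mul2,r1:24,r2:15,r3:Add3,r4:18
cycle 13: CDB Add3=42 // r0:Mul2,r1:24,r2:15,r3:42,r4:18
cycle 14: - // r0:Mul2,r1:24,r2:15,r3:42,r4:18
cycle 15: - // r0:Mul2,r1:24,r2:15,r3:42,r4:18
cycle 16: - // r0:Mul2,r1:24,r2:15,r3:42,r4:18
cycle 17: - // r0:Mul2,r1:24,r2:15,r3:42,r4:18

STATUS = VALUE 42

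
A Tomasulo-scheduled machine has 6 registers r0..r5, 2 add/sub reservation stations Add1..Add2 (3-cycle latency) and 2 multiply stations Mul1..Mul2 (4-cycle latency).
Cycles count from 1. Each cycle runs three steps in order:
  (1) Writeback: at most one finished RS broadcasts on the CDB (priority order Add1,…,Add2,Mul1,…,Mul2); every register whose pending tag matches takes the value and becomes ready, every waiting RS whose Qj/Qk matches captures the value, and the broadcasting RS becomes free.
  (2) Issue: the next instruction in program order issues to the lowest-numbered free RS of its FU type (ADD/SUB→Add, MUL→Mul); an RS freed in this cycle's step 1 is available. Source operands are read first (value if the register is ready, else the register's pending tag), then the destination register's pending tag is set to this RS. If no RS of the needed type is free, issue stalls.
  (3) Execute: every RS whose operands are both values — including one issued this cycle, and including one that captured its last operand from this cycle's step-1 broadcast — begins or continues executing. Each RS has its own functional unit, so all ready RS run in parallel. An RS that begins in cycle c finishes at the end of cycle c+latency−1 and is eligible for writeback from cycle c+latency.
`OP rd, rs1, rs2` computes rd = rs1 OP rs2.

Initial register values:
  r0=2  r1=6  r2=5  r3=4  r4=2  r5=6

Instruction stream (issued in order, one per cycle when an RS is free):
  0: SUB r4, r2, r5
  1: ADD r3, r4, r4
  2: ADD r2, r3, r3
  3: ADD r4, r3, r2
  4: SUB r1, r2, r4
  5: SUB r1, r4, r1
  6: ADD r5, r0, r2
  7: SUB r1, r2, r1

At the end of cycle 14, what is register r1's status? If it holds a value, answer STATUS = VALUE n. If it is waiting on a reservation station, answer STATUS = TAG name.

STATUS = TAG Add2

  c1: issue SUB r4<-Add1  regs: r0:2,r1:6,r2:5,r3:4,r4:Add1,r5:6
  c2: issue ADD r3<-Add2  regs: r0:2,r1:6,r2:5,r3:Add2,r4:Add1,r5:6
  c3: stall  regs: r0:2,r1:6,r2:5,r3:Add2,r4:Add1,r5:6
  c4: CDB Add1=-1; issue ADD r2<-Add1  regs: r0:2,r1:6,r2:Add1,r3:Add2,r4:-1,r5:6
  c5: stall  regs: r0:2,r1:6,r2:Add1,r3:Add2,r4:-1,r5:6
  c6: stall  regs: r0:2,r1:6,r2:Add1,r3:Add2,r4:-1,r5:6
  c7: CDB Add2=-2; issue ADD r4<-Add2  regs: r0:2,r1:6,r2:Add1,r3:-2,r4:Add2,r5:6
  c8: stall  regs: r0:2,r1:6,r2:Add1,r3:-2,r4:Add2,r5:6
  c9: stall  regs: r0:2,r1:6,r2:Add1,r3:-2,r4:Add2,r5:6
  c10: CDB Add1=-4; issue SUB r1<-Add1  regs: r0:2,r1:Add1,r2:-4,r3:-2,r4:Add2,r5:6
  c11: stall  regs: r0:2,r1:Add1,r2:-4,r3:-2,r4:Add2,r5:6
  c12: stall  regs: r0:2,r1:Add1,r2:-4,r3:-2,r4:Add2,r5:6
  c13: CDB Add2=-6; issue SUB r1<-Add2  regs: r0:2,r1:Add2,r2:-4,r3:-2,r4:-6,r5:6
  c14: stall  regs: r0:2,r1:Add2,r2:-4,r3:-2,r4:-6,r5:6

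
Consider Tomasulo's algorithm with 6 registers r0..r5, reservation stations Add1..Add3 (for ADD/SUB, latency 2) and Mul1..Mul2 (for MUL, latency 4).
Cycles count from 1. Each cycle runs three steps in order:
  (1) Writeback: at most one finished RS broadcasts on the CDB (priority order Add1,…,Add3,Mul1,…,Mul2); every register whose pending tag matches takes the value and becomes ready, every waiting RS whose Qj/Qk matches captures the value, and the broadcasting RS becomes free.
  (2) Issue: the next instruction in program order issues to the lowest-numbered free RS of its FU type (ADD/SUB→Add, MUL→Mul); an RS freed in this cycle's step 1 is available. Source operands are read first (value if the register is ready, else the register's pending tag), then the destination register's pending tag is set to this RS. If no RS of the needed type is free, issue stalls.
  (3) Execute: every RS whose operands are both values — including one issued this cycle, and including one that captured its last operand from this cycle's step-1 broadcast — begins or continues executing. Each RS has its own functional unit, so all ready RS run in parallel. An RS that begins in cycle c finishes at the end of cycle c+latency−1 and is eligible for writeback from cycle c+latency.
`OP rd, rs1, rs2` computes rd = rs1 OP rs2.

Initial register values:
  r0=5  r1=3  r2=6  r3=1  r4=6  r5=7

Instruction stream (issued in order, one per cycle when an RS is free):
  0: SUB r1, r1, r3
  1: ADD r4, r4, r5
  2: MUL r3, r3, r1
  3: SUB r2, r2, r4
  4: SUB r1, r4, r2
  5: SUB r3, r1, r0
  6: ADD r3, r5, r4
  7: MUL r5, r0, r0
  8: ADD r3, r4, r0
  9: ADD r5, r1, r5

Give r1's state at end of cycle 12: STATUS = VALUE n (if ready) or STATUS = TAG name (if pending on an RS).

STATUS = VALUE 20

  c1: issue SUB r1<-Add1  regs: r0:5,r1:Add1,r2:6,r3:1,r4:6,r5:7
  c2: issue ADD r4<-Add2  regs: r0:5,r1:Add1,r2:6,r3:1,r4:Add2,r5:7
  c3: CDB Add1=2; issue MUL r3<-Mul1  regs: r0:5,r1:2,r2:6,r3:Mul1,r4:Add2,r5:7
  c4: CDB Add2=13; issue SUB r2<-Add1  regs: r0:5,r1:2,r2:Add1,r3:Mul1,r4:13,r5:7
  c5: issue SUB r1<-Add2  regs: r0:5,r1:Add2,r2:Add1,r3:Mul1,r4:13,r5:7
  c6: CDB Add1=-7; issue SUB r3<-Add1  regs: r0:5,r1:Add2,r2:-7,r3:Add1,r4:13,r5:7
  c7: CDB Mul1=2; issue ADD r3<-Add3  regs: r0:5,r1:Add2,r2:-7,r3:Add3,r4:13,r5:7
  c8: CDB Add2=20; issue MUL r5<-Mul1  regs: r0:5,r1:20,r2:-7,r3:Add3,r4:13,r5:Mul1
  c9: CDB Add3=20; issue ADD r3<-Add2  regs: r0:5,r1:20,r2:-7,r3:Add2,r4:13,r5:Mul1
  c10: CDB Add1=15; issue ADD r5<-Add1  regs: r0:5,r1:20,r2:-7,r3:Add2,r4:13,r5:Add1
  c11: CDB Add2=18  regs: r0:5,r1:20,r2:-7,r3:18,r4:13,r5:Add1
  c12: CDB Mul1=25  regs: r0:5,r1:20,r2:-7,r3:18,r4:13,r5:Add1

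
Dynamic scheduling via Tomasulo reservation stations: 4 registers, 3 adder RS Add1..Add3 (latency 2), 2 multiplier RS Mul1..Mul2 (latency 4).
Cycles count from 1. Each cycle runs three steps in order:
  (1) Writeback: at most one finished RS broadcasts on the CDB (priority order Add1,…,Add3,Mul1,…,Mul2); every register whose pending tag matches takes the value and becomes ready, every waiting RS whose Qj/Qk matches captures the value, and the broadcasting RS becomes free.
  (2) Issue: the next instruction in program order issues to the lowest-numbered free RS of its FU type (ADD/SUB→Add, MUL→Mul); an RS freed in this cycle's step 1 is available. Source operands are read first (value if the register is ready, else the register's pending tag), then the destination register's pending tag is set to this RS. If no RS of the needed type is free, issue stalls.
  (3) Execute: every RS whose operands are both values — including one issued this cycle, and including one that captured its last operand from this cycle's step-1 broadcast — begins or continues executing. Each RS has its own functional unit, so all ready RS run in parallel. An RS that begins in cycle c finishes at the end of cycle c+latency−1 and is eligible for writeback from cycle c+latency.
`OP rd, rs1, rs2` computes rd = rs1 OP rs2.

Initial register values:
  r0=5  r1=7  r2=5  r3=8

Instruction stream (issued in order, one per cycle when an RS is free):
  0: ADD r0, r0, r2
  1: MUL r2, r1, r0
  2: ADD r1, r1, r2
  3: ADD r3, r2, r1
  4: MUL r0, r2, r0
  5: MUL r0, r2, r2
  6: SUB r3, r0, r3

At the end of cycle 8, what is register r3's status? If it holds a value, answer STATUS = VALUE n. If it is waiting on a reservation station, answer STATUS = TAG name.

c1: issue ADD r0<-Add1 | r0:Add1,r1:7,r2:5,r3:8
c2: issue MUL r2<-Mul1 | r0:Add1,r1:7,r2:Mul1,r3:8
c3: CDB Add1=10; issue ADD r1<-Add1 | r0:10,r1:Add1,r2:Mul1,r3:8
c4: issue ADD r3<-Add2 | r0:10,r1:Add1,r2:Mul1,r3:Add2
c5: issue MUL r0<-Mul2 | r0:Mul2,r1:Add1,r2:Mul1,r3:Add2
c6: stall | r0:Mul2,r1:Add1,r2:Mul1,r3:Add2
c7: CDB Mul1=70; issue MUL r0<-Mul1 | r0:Mul1,r1:Add1,r2:70,r3:Add2
c8: issue SUB r3<-Add3 | r0:Mul1,r1:Add1,r2:70,r3:Add3

STATUS = TAG Add3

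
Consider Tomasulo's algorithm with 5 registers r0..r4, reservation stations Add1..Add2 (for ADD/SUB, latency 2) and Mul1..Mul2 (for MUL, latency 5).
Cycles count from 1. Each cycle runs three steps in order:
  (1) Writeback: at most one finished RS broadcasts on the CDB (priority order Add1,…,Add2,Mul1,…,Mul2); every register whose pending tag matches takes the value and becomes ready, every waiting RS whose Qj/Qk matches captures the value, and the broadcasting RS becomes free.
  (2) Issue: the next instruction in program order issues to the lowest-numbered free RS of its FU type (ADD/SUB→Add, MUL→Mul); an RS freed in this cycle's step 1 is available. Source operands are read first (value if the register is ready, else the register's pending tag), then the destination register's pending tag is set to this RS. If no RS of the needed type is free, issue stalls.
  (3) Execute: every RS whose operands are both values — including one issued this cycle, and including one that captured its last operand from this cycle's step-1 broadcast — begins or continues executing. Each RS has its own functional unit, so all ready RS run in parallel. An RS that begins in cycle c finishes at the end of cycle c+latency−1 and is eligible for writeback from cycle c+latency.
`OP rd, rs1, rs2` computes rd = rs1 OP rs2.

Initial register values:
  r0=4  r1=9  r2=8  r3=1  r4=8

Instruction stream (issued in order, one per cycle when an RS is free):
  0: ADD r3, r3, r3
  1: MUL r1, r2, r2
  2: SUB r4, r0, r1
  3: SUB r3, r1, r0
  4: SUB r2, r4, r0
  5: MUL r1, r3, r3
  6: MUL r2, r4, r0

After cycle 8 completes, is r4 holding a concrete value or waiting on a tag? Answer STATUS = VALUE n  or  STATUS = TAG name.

  c1: issue ADD r3<-Add1  regs: r0:4,r1:9,r2:8,r3:Add1,r4:8
  c2: issue MUL r1<-Mul1  regs: r0:4,r1:Mul1,r2:8,r3:Add1,r4:8
  c3: CDB Add1=2; issue SUB r4<-Add1  regs: r0:4,r1:Mul1,r2:8,r3:2,r4:Add1
  c4: issue SUB r3<-Add2  regs: r0:4,r1:Mul1,r2:8,r3:Add2,r4:Add1
  c5: stall  regs: r0:4,r1:Mul1,r2:8,r3:Add2,r4:Add1
  c6: stall  regs: r0:4,r1:Mul1,r2:8,r3:Add2,r4:Add1
  c7: CDB Mul1=64; stall  regs: r0:4,r1:64,r2:8,r3:Add2,r4:Add1
  c8: stall  regs: r0:4,r1:64,r2:8,r3:Add2,r4:Add1

STATUS = TAG Add1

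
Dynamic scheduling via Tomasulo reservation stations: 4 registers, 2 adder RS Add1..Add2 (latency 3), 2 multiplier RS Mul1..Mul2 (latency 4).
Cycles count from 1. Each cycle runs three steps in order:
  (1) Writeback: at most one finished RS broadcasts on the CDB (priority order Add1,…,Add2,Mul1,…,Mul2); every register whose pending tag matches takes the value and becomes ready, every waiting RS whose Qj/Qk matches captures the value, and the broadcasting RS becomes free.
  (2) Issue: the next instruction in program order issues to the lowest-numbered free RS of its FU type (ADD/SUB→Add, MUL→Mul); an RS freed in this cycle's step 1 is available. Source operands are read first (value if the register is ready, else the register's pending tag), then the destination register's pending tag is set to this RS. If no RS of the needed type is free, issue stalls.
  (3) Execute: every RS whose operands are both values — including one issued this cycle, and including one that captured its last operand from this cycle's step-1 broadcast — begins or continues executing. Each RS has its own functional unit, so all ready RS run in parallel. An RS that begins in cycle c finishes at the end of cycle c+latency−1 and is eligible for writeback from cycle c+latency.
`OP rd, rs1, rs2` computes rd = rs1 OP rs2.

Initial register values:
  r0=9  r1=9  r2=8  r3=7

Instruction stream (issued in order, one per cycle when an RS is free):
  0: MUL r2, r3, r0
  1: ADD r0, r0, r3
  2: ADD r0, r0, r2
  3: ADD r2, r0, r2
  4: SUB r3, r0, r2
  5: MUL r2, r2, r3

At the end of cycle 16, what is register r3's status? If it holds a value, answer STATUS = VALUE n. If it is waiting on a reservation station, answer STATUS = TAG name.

cycle 1: issue MUL r2<-Mul1 // r0:9,r1:9,r2:Mul1,r3:7
cycle 2: issue ADD r0<-Add1 // r0:Add1,r1:9,r2:Mul1,r3:7
cycle 3: issue ADD r0<-Add2 // r0:Add2,r1:9,r2:Mul1,r3:7
cycle 4: stall // r0:Add2,r1:9,r2:Mul1,r3:7
cycle 5: CDB Add1=16; issue ADD r2<-Add1 // r0:Add2,r1:9,r2:Add1,r3:7
cycle 6: CDB Mul1=63; stall // r0:Add2,r1:9,r2:Add1,r3:7
cycle 7: stall // r0:Add2,r1:9,r2:Add1,r3:7
cycle 8: stall // r0:Add2,r1:9,r2:Add1,r3:7
cycle 9: CDB Add2=79; issue SUB r3<-Add2 // r0:79,r1:9,r2:Add1,r3:Add2
cycle 10: issue MUL r2<-Mul1 // r0:79,r1:9,r2:Mul1,r3:Add2
cycle 11: - // r0:79,r1:9,r2:Mul1,r3:Add2
cycle 12: CDB Add1=142 // r0:79,r1:9,r2:Mul1,r3:Add2
cycle 13: - // r0:79,r1:9,r2:Mul1,r3:Add2
cycle 14: - // r0:79,r1:9,r2:Mul1,r3:Add2
cycle 15: CDB Add2=-63 // r0:79,r1:9,r2:Mul1,r3:-63
cycle 16: - // r0:79,r1:9,r2:Mul1,r3:-63

STATUS = VALUE -63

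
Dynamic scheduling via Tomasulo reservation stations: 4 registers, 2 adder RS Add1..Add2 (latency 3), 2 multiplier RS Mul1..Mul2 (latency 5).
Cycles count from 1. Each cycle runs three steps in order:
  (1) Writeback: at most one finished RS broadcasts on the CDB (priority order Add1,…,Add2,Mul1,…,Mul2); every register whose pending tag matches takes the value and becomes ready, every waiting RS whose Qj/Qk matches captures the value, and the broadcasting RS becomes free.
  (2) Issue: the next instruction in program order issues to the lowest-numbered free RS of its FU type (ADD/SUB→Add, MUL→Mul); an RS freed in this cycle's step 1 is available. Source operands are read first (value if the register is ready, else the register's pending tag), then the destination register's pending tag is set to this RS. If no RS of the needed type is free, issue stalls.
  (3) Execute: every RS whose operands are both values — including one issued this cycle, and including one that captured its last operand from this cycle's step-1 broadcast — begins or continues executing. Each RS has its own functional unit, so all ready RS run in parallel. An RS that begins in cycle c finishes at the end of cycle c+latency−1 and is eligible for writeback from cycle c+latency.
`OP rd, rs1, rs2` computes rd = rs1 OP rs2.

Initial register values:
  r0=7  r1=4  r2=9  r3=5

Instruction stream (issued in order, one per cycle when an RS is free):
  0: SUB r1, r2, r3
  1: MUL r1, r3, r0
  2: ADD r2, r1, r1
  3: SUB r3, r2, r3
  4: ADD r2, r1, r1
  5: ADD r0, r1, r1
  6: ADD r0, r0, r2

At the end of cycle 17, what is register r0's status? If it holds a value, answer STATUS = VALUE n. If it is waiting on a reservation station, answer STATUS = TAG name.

STATUS = TAG Add2

c1: issue SUB r1<-Add1 | r0:7,r1:Add1,r2:9,r3:5
c2: issue MUL r1<-Mul1 | r0:7,r1:Mul1,r2:9,r3:5
c3: issue ADD r2<-Add2 | r0:7,r1:Mul1,r2:Add2,r3:5
c4: CDB Add1=4; issue SUB r3<-Add1 | r0:7,r1:Mul1,r2:Add2,r3:Add1
c5: stall | r0:7,r1:Mul1,r2:Add2,r3:Add1
c6: stall | r0:7,r1:Mul1,r2:Add2,r3:Add1
c7: CDB Mul1=35; stall | r0:7,r1:35,r2:Add2,r3:Add1
c8: stall | r0:7,r1:35,r2:Add2,r3:Add1
c9: stall | r0:7,r1:35,r2:Add2,r3:Add1
c10: CDB Add2=70; issue ADD r2<-Add2 | r0:7,r1:35,r2:Add2,r3:Add1
c11: stall | r0:7,r1:35,r2:Add2,r3:Add1
c12: stall | r0:7,r1:35,r2:Add2,r3:Add1
c13: CDB Add1=65; issue ADD r0<-Add1 | r0:Add1,r1:35,r2:Add2,r3:65
c14: CDB Add2=70; issue ADD r0<-Add2 | r0:Add2,r1:35,r2:70,r3:65
c15: - | r0:Add2,r1:35,r2:70,r3:65
c16: CDB Add1=70 | r0:Add2,r1:35,r2:70,r3:65
c17: - | r0:Add2,r1:35,r2:70,r3:65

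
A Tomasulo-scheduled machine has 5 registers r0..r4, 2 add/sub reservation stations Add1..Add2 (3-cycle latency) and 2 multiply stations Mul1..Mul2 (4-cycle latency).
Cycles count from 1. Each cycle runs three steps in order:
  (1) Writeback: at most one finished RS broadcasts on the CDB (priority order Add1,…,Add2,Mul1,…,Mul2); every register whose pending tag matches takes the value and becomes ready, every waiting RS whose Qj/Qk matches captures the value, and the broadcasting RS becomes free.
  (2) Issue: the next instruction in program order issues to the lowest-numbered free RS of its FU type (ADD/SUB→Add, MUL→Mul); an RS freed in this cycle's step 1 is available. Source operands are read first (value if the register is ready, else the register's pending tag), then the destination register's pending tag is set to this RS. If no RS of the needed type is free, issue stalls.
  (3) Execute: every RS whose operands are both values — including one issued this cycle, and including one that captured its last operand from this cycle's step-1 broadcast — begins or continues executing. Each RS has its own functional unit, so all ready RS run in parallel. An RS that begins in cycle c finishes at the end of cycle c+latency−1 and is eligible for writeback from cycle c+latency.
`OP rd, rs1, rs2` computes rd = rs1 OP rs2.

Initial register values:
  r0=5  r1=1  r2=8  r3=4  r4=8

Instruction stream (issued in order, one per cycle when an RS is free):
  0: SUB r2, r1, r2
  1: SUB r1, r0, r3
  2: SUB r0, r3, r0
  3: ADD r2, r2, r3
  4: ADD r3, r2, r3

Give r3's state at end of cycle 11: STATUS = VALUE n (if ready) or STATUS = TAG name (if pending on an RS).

cycle 1: issue SUB r2<-Add1 // r0:5,r1:1,r2:Add1,r3:4,r4:8
cycle 2: issue SUB r1<-Add2 // r0:5,r1:Add2,r2:Add1,r3:4,r4:8
cycle 3: stall // r0:5,r1:Add2,r2:Add1,r3:4,r4:8
cycle 4: CDB Add1=-7; issue SUB r0<-Add1 // r0:Add1,r1:Add2,r2:-7,r3:4,r4:8
cycle 5: CDB Add2=1; issue ADD r2<-Add2 // r0:Add1,r1:1,r2:Add2,r3:4,r4:8
cycle 6: stall // r0:Add1,r1:1,r2:Add2,r3:4,r4:8
cycle 7: CDB Add1=-1; issue ADD r3<-Add1 // r0:-1,r1:1,r2:Add2,r3:Add1,r4:8
cycle 8: CDB Add2=-3 // r0:-1,r1:1,r2:-3,r3:Add1,r4:8
cycle 9: - // r0:-1,r1:1,r2:-3,r3:Add1,r4:8
cycle 10: - // r0:-1,r1:1,r2:-3,r3:Add1,r4:8
cycle 11: CDB Add1=1 // r0:-1,r1:1,r2:-3,r3:1,r4:8

STATUS = VALUE 1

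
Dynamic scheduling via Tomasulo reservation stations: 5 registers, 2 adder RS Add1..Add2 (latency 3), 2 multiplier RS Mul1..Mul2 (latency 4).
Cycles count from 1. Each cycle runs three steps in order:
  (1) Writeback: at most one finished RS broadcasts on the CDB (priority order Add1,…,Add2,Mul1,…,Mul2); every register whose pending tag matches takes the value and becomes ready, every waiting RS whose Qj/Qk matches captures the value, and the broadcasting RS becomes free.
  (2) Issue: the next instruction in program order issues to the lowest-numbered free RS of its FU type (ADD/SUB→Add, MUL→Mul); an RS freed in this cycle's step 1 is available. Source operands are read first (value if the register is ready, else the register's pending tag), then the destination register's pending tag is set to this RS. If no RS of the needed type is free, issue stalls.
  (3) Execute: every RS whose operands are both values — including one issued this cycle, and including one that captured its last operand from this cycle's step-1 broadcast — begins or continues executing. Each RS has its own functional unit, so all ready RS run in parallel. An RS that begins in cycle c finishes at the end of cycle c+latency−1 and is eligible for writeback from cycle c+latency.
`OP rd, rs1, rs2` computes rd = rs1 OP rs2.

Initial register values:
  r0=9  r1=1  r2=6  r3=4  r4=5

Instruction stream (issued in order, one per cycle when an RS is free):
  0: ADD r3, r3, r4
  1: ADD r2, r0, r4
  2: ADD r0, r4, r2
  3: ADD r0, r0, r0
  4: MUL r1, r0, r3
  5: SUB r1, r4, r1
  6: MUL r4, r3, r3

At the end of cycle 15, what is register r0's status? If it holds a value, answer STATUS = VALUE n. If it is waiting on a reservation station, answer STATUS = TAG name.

c1: issue ADD r3<-Add1 | r0:9,r1:1,r2:6,r3:Add1,r4:5
c2: issue ADD r2<-Add2 | r0:9,r1:1,r2:Add2,r3:Add1,r4:5
c3: stall | r0:9,r1:1,r2:Add2,r3:Add1,r4:5
c4: CDB Add1=9; issue ADD r0<-Add1 | r0:Add1,r1:1,r2:Add2,r3:9,r4:5
c5: CDB Add2=14; issue ADD r0<-Add2 | r0:Add2,r1:1,r2:14,r3:9,r4:5
c6: issue MUL r1<-Mul1 | r0:Add2,r1:Mul1,r2:14,r3:9,r4:5
c7: stall | r0:Add2,r1:Mul1,r2:14,r3:9,r4:5
c8: CDB Add1=19; issue SUB r1<-Add1 | r0:Add2,r1:Add1,r2:14,r3:9,r4:5
c9: issue MUL r4<-Mul2 | r0:Add2,r1:Add1,r2:14,r3:9,r4:Mul2
c10: - | r0:Add2,r1:Add1,r2:14,r3:9,r4:Mul2
c11: CDB Add2=38 | r0:38,r1:Add1,r2:14,r3:9,r4:Mul2
c12: - | r0:38,r1:Add1,r2:14,r3:9,r4:Mul2
c13: CDB Mul2=81 | r0:38,r1:Add1,r2:14,r3:9,r4:81
c14: - | r0:38,r1:Add1,r2:14,r3:9,r4:81
c15: CDB Mul1=342 | r0:38,r1:Add1,r2:14,r3:9,r4:81

STATUS = VALUE 38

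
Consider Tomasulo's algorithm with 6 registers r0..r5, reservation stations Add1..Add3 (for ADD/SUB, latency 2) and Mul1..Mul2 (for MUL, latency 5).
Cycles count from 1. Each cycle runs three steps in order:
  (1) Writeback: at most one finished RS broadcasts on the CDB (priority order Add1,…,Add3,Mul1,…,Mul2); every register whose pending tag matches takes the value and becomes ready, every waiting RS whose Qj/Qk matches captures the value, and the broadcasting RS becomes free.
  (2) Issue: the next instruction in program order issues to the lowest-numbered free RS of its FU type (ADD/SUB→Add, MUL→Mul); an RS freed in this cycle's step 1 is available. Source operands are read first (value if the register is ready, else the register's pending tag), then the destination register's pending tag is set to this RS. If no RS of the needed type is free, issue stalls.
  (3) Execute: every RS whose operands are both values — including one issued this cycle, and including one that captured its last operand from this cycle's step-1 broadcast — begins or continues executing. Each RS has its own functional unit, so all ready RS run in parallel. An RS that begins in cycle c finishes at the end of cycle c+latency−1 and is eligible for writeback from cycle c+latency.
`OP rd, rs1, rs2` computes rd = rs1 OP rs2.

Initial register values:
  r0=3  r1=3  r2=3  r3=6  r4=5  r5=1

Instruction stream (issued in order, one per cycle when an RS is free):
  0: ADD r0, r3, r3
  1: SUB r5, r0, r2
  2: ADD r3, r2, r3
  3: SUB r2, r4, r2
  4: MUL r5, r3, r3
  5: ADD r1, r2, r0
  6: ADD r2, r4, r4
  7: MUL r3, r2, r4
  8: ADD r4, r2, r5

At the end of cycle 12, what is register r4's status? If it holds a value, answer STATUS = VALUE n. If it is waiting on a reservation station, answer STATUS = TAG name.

STATUS = TAG Add1

c1: issue ADD r0<-Add1 | r0:Add1,r1:3,r2:3,r3:6,r4:5,r5:1
c2: issue SUB r5<-Add2 | r0:Add1,r1:3,r2:3,r3:6,r4:5,r5:Add2
c3: CDB Add1=12; issue ADD r3<-Add1 | r0:12,r1:3,r2:3,r3:Add1,r4:5,r5:Add2
c4: issue SUB r2<-Add3 | r0:12,r1:3,r2:Add3,r3:Add1,r4:5,r5:Add2
c5: CDB Add1=9; issue MUL r5<-Mul1 | r0:12,r1:3,r2:Add3,r3:9,r4:5,r5:Mul1
c6: CDB Add2=9; issue ADD r1<-Add1 | r0:12,r1:Add1,r2:Add3,r3:9,r4:5,r5:Mul1
c7: CDB Add3=2; issue ADD r2<-Add2 | r0:12,r1:Add1,r2:Add2,r3:9,r4:5,r5:Mul1
c8: issue MUL r3<-Mul2 | r0:12,r1:Add1,r2:Add2,r3:Mul2,r4:5,r5:Mul1
c9: CDB Add1=14; issue ADD r4<-Add1 | r0:12,r1:14,r2:Add2,r3:Mul2,r4:Add1,r5:Mul1
c10: CDB Add2=10 | r0:12,r1:14,r2:10,r3:Mul2,r4:Add1,r5:Mul1
c11: CDB Mul1=81 | r0:12,r1:14,r2:10,r3:Mul2,r4:Add1,r5:81
c12: - | r0:12,r1:14,r2:10,r3:Mul2,r4:Add1,r5:81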